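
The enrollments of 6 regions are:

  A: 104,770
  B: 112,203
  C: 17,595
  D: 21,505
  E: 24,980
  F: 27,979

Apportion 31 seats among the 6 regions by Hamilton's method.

A 11, B 11, C 2, D 2, E 2, F 3

Total 309032; standard divisor 309032/31 ≈ 9968.774.
Standard quotas: A 10.5098, B 11.2554, C 1.7650, D 2.1572, E 2.5058, F 2.8067.
Lower quotas: A 10, B 11, C 1, D 2, E 2, F 2 (sum 28, leaving 3 seats).
Remainders in descending order: F 0.8067, C 0.7650, A 0.5098, E 0.5058, B 0.2554, D 0.1572.
The surplus seats go to F, C, A.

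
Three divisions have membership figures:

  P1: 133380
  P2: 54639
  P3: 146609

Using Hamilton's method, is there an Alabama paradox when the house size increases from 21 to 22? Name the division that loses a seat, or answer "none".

P2

At 21 seats: P1 8, P2 4, P3 9.
At 22 seats: P1 9, P2 3, P3 10.
P2 drops from 4 to 3.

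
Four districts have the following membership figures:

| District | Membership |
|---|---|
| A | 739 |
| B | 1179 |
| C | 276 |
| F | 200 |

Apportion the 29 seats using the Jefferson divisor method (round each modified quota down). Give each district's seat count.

Standard divisor 2394/29 ≈ 82.552; standard quotas: A 8.952, B 14.282, C 3.343, F 2.423.
Rounding down gives 8, 14, 3, 2 = 27 seats, so the divisor must be adjusted.
With modified divisor 76: modified quotas A 9.724, B 15.513, C 3.632, F 2.632.
Rounding down: A 9, B 15, C 3, F 2 (total 29).

A 9, B 15, C 3, F 2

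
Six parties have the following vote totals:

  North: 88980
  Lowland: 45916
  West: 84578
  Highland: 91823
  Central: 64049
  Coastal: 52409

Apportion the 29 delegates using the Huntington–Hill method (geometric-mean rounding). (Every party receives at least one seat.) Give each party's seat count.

With divisor 14725: modified quotas North 6.043, Lowland 3.118, West 5.744, Highland 6.236, Central 4.350, Coastal 3.559.
Geometric-mean thresholds: North √(6·7)=6.481, Lowland √(3·4)=3.464, West √(5·6)=5.477, Highland √(6·7)=6.481, Central √(4·5)=4.472, Coastal √(3·4)=3.464.
Each quota rounded against its threshold gives North 6, Lowland 3, West 6, Highland 6, Central 4, Coastal 4 (total 29).

North: 6, Lowland: 3, West: 6, Highland: 6, Central: 4, Coastal: 4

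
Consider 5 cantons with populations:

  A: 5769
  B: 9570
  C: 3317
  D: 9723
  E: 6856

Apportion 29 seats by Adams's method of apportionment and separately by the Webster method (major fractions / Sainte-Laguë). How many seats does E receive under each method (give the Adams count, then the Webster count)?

6 and 5

Adams: A 5, B 7, C 3, D 8, E 6.
Webster: A 5, B 8, C 3, D 8, E 5.
E gets 6 under Adams and 5 under Webster.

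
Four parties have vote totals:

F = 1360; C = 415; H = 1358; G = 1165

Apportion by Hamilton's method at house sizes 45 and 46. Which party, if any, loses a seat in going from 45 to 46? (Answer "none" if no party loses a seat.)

C

At 45 seats: F 14, C 5, H 14, G 12.
At 46 seats: F 15, C 4, H 15, G 12.
C drops from 5 to 4.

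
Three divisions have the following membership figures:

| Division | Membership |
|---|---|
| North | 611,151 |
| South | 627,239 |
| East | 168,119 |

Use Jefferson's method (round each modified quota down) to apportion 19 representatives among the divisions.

North 8, South 9, East 2

Standard divisor 1406509/19 ≈ 74026.789; standard quotas: North 8.256, South 8.473, East 2.271.
Rounding down gives 8, 8, 2 = 18 seats, so the divisor must be adjusted.
With modified divisor 68800: modified quotas North 8.883, South 9.117, East 2.444.
Rounding down: North 8, South 9, East 2 (total 19).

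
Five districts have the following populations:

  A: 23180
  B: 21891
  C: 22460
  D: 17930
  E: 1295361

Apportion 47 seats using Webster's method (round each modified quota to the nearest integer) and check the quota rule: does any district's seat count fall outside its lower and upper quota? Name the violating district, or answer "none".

Standard quotas: A 0.789, B 0.745, C 0.764, D 0.610, E 44.091.
Webster allocation: A 1, B 1, C 1, D 1, E 43.
E has quota 44.091 (lower 44, upper 45) but receives 43 — outside the quota interval.

E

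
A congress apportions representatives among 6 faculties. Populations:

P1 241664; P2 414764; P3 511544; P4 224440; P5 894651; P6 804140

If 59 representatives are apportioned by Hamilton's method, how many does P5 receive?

The standard divisor is 3091203/59 ≈ 52393.271.
Standard quotas: P1 4.6125, P2 7.9164, P3 9.7635, P4 4.2838, P5 17.0757, P6 15.3482.
Lower quotas: P1 4, P2 7, P3 9, P4 4, P5 17, P6 15 (sum 56, leaving 3 seats).
Remainders in descending order: P2 0.9164, P3 0.7635, P1 0.6125, P6 0.3482, P4 0.2838, P5 0.0757.
Largest remainders: P2, P3, P1 receive the extra seats.
P5 receives 17.

17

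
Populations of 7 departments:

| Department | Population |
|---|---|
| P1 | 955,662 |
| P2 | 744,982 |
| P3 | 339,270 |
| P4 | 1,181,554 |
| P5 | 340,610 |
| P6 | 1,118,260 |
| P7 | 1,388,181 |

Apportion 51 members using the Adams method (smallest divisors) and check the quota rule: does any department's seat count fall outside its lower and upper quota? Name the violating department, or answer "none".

none

Standard quotas: P1 8.031, P2 6.261, P3 2.851, P4 9.930, P5 2.862, P6 9.398, P7 11.666.
Adams allocation: P1 8, P2 6, P3 3, P4 10, P5 3, P6 9, P7 12.
Every allocation lies between the lower and upper quota.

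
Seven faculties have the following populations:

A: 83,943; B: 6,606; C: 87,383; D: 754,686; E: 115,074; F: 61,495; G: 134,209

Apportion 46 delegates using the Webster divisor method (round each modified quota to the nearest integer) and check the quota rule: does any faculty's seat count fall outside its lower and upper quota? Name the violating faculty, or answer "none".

D

Standard quotas: A 3.106, B 0.244, C 3.233, D 27.920, E 4.257, F 2.275, G 4.965.
Webster allocation: A 3, B 0, C 3, D 29, E 4, F 2, G 5.
D has quota 27.920 (lower 27, upper 28) but receives 29 — outside the quota interval.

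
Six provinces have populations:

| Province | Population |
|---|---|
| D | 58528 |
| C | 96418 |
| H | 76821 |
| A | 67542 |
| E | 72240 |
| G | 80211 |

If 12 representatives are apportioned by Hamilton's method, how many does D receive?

1

Standard divisor: 451760 ÷ 12 ≈ 37646.667.
Standard quotas: D 1.5547, C 2.5611, H 2.0406, A 1.7941, E 1.9189, G 2.1306.
Lower quotas: D 1, C 2, H 2, A 1, E 1, G 2 (sum 9, leaving 3 seats).
Remainders in descending order: E 0.9189, A 0.7941, C 0.5611, D 0.5547, G 0.1306, H 0.0406.
Largest remainders: E, A, C receive the extra seats.
D receives 1.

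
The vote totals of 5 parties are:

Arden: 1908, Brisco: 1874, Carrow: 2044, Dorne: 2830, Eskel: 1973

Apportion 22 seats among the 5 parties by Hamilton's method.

Arden: 4, Brisco: 4, Carrow: 4, Dorne: 6, Eskel: 4

Standard divisor: 10629 ÷ 22 ≈ 483.136.
Standard quotas: Arden 3.949, Brisco 3.879, Carrow 4.231, Dorne 5.858, Eskel 4.084.
Lower quotas: Arden 3, Brisco 3, Carrow 4, Dorne 5, Eskel 4 (sum 19, leaving 3 seats).
Remainders in descending order: Arden 0.949, Brisco 0.879, Dorne 0.858, Carrow 0.231, Eskel 0.084.
Largest remainders: Arden, Brisco, Dorne receive the extra seats.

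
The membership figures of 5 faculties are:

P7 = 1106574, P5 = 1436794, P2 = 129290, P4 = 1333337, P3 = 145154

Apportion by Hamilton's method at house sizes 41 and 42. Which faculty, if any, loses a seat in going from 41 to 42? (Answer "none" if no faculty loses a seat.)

P3

At 41 seats: P7 11, P5 14, P2 1, P4 13, P3 2.
At 42 seats: P7 11, P5 15, P2 1, P4 14, P3 1.
P3 drops from 2 to 1.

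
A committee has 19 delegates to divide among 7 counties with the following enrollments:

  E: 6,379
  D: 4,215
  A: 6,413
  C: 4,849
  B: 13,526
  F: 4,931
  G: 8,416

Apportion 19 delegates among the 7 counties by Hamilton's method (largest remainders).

Standard divisor: 48729 ÷ 19 ≈ 2564.684.
Standard quotas: E 2.4872, D 1.6435, A 2.5005, C 1.8907, B 5.2739, F 1.9227, G 3.2815.
Lower quotas: E 2, D 1, A 2, C 1, B 5, F 1, G 3 (sum 15, leaving 4 seats).
Remainders in descending order: F 0.9227, C 0.8907, D 0.6435, A 0.5005, E 0.4872, G 0.2815, B 0.2739.
The surplus seats go to F, C, D, A.

E=2; D=2; A=3; C=2; B=5; F=2; G=3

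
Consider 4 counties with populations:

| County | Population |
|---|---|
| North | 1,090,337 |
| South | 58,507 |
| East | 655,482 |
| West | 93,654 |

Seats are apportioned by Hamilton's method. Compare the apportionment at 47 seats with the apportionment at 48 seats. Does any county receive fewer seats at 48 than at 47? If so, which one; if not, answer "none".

South

At 47 seats: North 27, South 2, East 16, West 2.
At 48 seats: North 28, South 1, East 17, West 2.
South drops from 2 to 1.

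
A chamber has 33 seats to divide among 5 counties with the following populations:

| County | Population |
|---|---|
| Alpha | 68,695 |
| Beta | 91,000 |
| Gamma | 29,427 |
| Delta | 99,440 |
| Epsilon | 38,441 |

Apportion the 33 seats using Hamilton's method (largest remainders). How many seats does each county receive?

Alpha 7, Beta 9, Gamma 3, Delta 10, Epsilon 4

The standard divisor is 327003/33 ≈ 9909.182.
Standard quotas: Alpha 6.9325, Beta 9.1834, Gamma 2.9697, Delta 10.0351, Epsilon 3.8793.
Lower quotas: Alpha 6, Beta 9, Gamma 2, Delta 10, Epsilon 3 (sum 30, leaving 3 seats).
Remainders in descending order: Gamma 0.9697, Alpha 0.9325, Epsilon 0.8793, Beta 0.1834, Delta 0.0351.
Largest remainders: Gamma, Alpha, Epsilon receive the extra seats.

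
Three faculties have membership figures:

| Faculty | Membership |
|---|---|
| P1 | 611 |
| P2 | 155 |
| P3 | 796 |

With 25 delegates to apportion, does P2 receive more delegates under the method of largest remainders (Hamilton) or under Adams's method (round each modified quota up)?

Adams

Hamilton: P1 10, P2 2, P3 13.
Adams: P1 10, P2 3, P3 12.
P2 gets 2 under Hamilton and 3 under Adams.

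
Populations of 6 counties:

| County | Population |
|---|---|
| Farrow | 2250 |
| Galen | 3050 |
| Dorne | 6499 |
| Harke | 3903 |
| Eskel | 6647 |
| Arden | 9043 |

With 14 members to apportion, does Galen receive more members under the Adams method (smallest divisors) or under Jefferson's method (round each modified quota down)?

Adams: Farrow 1, Galen 2, Dorne 3, Harke 2, Eskel 3, Arden 3.
Jefferson: Farrow 1, Galen 1, Dorne 3, Harke 2, Eskel 3, Arden 4.
Galen gets 2 under Adams and 1 under Jefferson.

Adams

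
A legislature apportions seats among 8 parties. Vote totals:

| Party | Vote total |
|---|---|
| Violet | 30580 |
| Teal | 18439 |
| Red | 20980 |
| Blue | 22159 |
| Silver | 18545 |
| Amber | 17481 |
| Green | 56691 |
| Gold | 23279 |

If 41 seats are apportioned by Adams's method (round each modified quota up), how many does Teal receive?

4

Standard divisor 208154/41 ≈ 5076.927; standard quotas: Violet 6.023, Teal 3.632, Red 4.132, Blue 4.365, Silver 3.653, Amber 3.443, Green 11.166, Gold 4.585.
Rounding up gives 7, 4, 5, 5, 4, 4, 12, 5 = 46 seats, so the divisor must be adjusted.
With modified divisor 5700: modified quotas Violet 5.365, Teal 3.235, Red 3.681, Blue 3.888, Silver 3.254, Amber 3.067, Green 9.946, Gold 4.084.
Rounding up: Violet 6, Teal 4, Red 4, Blue 4, Silver 4, Amber 4, Green 10, Gold 5 (total 41).
Teal receives 4.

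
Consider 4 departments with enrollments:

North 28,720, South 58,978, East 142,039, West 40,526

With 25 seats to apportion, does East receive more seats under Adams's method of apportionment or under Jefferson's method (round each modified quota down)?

Jefferson

Adams: North 3, South 5, East 13, West 4.
Jefferson: North 2, South 5, East 14, West 4.
East gets 13 under Adams and 14 under Jefferson.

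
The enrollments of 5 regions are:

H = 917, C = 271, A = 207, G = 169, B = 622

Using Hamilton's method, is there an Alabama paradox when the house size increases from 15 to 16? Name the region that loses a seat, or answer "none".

A

At 15 seats: H 6, C 2, A 2, G 1, B 4.
At 16 seats: H 7, C 2, A 1, G 1, B 5.
A drops from 2 to 1.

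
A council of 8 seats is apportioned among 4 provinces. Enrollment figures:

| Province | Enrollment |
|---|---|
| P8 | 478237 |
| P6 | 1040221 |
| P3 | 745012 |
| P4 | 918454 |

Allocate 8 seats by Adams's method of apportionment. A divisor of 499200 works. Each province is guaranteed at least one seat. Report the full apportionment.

With modified divisor 499200: modified quotas P8 0.958, P6 2.084, P3 1.492, P4 1.840.
Rounding up: P8 1, P6 3, P3 2, P4 2 (total 8).

P8=1, P6=3, P3=2, P4=2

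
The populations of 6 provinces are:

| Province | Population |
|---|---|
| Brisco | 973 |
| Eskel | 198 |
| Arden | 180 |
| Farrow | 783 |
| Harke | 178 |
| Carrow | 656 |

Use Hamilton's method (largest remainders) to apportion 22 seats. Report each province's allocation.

Total 2968; standard divisor 2968/22 ≈ 134.909.
Standard quotas: Brisco 7.212, Eskel 1.468, Arden 1.334, Farrow 5.804, Harke 1.319, Carrow 4.863.
Lower quotas: Brisco 7, Eskel 1, Arden 1, Farrow 5, Harke 1, Carrow 4 (sum 19, leaving 3 seats).
Remainders in descending order: Carrow 0.863, Farrow 0.804, Eskel 0.468, Arden 0.334, Harke 0.319, Brisco 0.212.
The surplus seats go to Carrow, Farrow, Eskel.

Brisco 7; Eskel 2; Arden 1; Farrow 6; Harke 1; Carrow 5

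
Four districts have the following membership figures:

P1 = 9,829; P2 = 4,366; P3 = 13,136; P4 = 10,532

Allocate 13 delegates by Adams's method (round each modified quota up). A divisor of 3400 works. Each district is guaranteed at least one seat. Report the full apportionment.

With modified divisor 3400: modified quotas P1 2.891, P2 1.284, P3 3.864, P4 3.098.
Rounding up: P1 3, P2 2, P3 4, P4 4 (total 13).

P1=3; P2=2; P3=4; P4=4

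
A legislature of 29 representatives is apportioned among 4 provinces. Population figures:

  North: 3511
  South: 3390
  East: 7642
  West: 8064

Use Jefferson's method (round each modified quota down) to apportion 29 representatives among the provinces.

North=4, South=4, East=10, West=11

Standard divisor 22607/29 ≈ 779.552; standard quotas: North 4.504, South 4.349, East 9.803, West 10.344.
Rounding down gives 4, 4, 9, 10 = 27 seats, so the divisor must be adjusted.
With modified divisor 720: modified quotas North 4.876, South 4.708, East 10.614, West 11.200.
Rounding down: North 4, South 4, East 10, West 11 (total 29).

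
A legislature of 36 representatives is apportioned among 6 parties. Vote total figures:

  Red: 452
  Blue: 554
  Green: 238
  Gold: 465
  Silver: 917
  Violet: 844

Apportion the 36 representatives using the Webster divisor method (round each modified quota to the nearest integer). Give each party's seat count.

Red 5, Blue 6, Green 2, Gold 5, Silver 9, Violet 9

Standard divisor 3470/36 ≈ 96.389; standard quotas: Red 4.689, Blue 5.748, Green 2.469, Gold 4.824, Silver 9.514, Violet 8.756.
Rounding to the nearest integer gives 5, 6, 2, 5, 10, 9 = 37 seats, so the divisor must be adjusted.
With modified divisor 98: modified quotas Red 4.612, Blue 5.653, Green 2.429, Gold 4.745, Silver 9.357, Violet 8.612.
Rounding to the nearest integer: Red 5, Blue 6, Green 2, Gold 5, Silver 9, Violet 9 (total 36).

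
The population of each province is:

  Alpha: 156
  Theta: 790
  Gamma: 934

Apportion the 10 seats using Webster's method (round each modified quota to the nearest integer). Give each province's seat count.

Standard divisor 1880/10 ≈ 188; standard quotas: Alpha 0.830, Theta 4.202, Gamma 4.968.
Rounding to the nearest integer gives Alpha 1, Theta 4, Gamma 5 — total 10, matching the house size, so no adjustment is needed.

Alpha 1; Theta 4; Gamma 5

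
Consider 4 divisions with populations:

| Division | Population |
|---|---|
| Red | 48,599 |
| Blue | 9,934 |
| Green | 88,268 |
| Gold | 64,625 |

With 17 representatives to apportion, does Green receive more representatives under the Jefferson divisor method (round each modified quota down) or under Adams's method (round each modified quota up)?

Jefferson

Jefferson: Red 4, Blue 0, Green 8, Gold 5.
Adams: Red 4, Blue 1, Green 7, Gold 5.
Green gets 8 under Jefferson and 7 under Adams.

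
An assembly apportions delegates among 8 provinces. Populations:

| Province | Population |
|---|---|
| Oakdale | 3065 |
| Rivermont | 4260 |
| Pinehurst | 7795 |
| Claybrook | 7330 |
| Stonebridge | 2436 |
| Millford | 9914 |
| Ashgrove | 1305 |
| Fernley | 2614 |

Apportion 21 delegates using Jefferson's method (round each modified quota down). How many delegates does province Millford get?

6

Standard divisor 38719/21 ≈ 1843.762; standard quotas: Oakdale 1.662, Rivermont 2.310, Pinehurst 4.228, Claybrook 3.976, Stonebridge 1.321, Millford 5.377, Ashgrove 0.708, Fernley 1.418.
Rounding down gives 1, 2, 4, 3, 1, 5, 0, 1 = 17 seats, so the divisor must be adjusted.
With modified divisor 1500: modified quotas Oakdale 2.043, Rivermont 2.840, Pinehurst 5.197, Claybrook 4.887, Stonebridge 1.624, Millford 6.609, Ashgrove 0.870, Fernley 1.743.
Rounding down: Oakdale 2, Rivermont 2, Pinehurst 5, Claybrook 4, Stonebridge 1, Millford 6, Ashgrove 0, Fernley 1 (total 21).
Millford receives 6.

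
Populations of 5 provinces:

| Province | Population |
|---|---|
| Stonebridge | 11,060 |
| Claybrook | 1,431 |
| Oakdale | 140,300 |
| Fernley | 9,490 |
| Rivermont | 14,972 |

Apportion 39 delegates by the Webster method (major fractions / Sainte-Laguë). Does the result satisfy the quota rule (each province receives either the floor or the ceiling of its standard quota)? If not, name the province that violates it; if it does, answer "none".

Standard quotas: Stonebridge 2.433, Claybrook 0.315, Oakdale 30.869, Fernley 2.088, Rivermont 3.294.
Webster allocation: Stonebridge 2, Claybrook 0, Oakdale 32, Fernley 2, Rivermont 3.
Oakdale has quota 30.869 (lower 30, upper 31) but receives 32 — outside the quota interval.

Oakdale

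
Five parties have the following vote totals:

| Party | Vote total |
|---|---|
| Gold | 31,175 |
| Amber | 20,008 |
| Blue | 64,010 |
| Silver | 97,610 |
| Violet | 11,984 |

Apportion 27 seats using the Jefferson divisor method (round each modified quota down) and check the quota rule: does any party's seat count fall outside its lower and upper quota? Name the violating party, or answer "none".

none

Standard quotas: Gold 3.745, Amber 2.403, Blue 7.688, Silver 11.724, Violet 1.439.
Jefferson allocation: Gold 4, Amber 2, Blue 8, Silver 12, Violet 1.
Every allocation lies between the lower and upper quota.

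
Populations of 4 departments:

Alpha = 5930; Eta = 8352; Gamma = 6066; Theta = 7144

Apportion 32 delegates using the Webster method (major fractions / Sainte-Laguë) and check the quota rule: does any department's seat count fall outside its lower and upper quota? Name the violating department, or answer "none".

Standard quotas: Alpha 6.902, Eta 9.722, Gamma 7.061, Theta 8.315.
Webster allocation: Alpha 7, Eta 10, Gamma 7, Theta 8.
Every allocation lies between the lower and upper quota.

none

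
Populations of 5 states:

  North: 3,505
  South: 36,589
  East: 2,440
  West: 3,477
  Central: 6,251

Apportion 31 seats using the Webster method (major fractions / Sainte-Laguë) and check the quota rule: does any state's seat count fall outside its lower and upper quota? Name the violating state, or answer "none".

Standard quotas: North 2.079, South 21.703, East 1.447, West 2.062, Central 3.708.
Webster allocation: North 2, South 22, East 1, West 2, Central 4.
Every allocation lies between the lower and upper quota.

none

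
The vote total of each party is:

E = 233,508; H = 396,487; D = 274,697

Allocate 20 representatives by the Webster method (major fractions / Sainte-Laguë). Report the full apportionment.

E=5, H=9, D=6

Standard divisor 904692/20 ≈ 45234.6; standard quotas: E 5.162, H 8.765, D 6.073.
Rounding to the nearest integer gives E 5, H 9, D 6 — total 20, matching the house size, so no adjustment is needed.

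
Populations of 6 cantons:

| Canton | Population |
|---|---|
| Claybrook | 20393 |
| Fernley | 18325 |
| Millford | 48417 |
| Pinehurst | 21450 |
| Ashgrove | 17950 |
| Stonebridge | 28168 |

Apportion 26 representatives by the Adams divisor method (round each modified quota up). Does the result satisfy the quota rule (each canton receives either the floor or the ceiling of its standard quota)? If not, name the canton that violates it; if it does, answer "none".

Standard quotas: Claybrook 3.427, Fernley 3.080, Millford 8.137, Pinehurst 3.605, Ashgrove 3.017, Stonebridge 4.734.
Adams allocation: Claybrook 3, Fernley 3, Millford 8, Pinehurst 4, Ashgrove 3, Stonebridge 5.
Every allocation lies between the lower and upper quota.

none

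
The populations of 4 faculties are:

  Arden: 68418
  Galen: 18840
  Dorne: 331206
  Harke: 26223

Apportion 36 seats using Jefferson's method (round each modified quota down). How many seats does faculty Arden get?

Standard divisor 444687/36 ≈ 12352.417; standard quotas: Arden 5.539, Galen 1.525, Dorne 26.813, Harke 2.123.
Rounding down gives 5, 1, 26, 2 = 34 seats, so the divisor must be adjusted.
With modified divisor 11600: modified quotas Arden 5.898, Galen 1.624, Dorne 28.552, Harke 2.261.
Rounding down: Arden 5, Galen 1, Dorne 28, Harke 2 (total 36).
Arden receives 5.

5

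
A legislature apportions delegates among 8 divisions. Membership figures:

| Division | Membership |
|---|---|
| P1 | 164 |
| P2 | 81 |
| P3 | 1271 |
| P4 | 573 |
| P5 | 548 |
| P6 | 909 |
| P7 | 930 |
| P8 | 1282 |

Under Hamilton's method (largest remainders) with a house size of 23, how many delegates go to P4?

Standard divisor: 5758 ÷ 23 ≈ 250.348.
Standard quotas: P1 0.655, P2 0.324, P3 5.077, P4 2.289, P5 2.189, P6 3.631, P7 3.715, P8 5.121.
Lower quotas: P1 0, P2 0, P3 5, P4 2, P5 2, P6 3, P7 3, P8 5 (sum 20, leaving 3 seats).
Remainders in descending order: P7 0.715, P1 0.655, P6 0.631, P2 0.324, P4 0.289, P5 0.189, P8 0.121, P3 0.077.
Largest remainders: P7, P1, P6 receive the extra seats.
P4 receives 2.

2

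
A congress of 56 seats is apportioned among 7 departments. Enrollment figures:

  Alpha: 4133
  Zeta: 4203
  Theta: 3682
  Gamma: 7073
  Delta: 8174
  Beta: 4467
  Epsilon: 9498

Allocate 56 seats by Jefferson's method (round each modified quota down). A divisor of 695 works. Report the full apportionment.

Alpha=5; Zeta=6; Theta=5; Gamma=10; Delta=11; Beta=6; Epsilon=13

With modified divisor 695: modified quotas Alpha 5.947, Zeta 6.047, Theta 5.298, Gamma 10.177, Delta 11.761, Beta 6.427, Epsilon 13.666.
Rounding down: Alpha 5, Zeta 6, Theta 5, Gamma 10, Delta 11, Beta 6, Epsilon 13 (total 56).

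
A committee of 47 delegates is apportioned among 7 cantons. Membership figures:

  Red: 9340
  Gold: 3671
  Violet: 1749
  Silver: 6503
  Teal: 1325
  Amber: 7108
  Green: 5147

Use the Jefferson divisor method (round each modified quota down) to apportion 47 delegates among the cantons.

Red=13, Gold=5, Violet=2, Silver=9, Teal=1, Amber=10, Green=7

Standard divisor 34843/47 ≈ 741.34; standard quotas: Red 12.599, Gold 4.952, Violet 2.359, Silver 8.772, Teal 1.787, Amber 9.588, Green 6.943.
Rounding down gives 12, 4, 2, 8, 1, 9, 6 = 42 seats, so the divisor must be adjusted.
With modified divisor 700: modified quotas Red 13.343, Gold 5.244, Violet 2.499, Silver 9.290, Teal 1.893, Amber 10.154, Green 7.353.
Rounding down: Red 13, Gold 5, Violet 2, Silver 9, Teal 1, Amber 10, Green 7 (total 47).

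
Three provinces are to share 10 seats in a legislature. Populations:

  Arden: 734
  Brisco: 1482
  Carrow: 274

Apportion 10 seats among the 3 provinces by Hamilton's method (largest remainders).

Total 2490; standard divisor 2490/10 = 249.
Standard quotas: Arden 2.948, Brisco 5.952, Carrow 1.100.
Lower quotas: Arden 2, Brisco 5, Carrow 1 (sum 8, leaving 2 seats).
Remainders in descending order: Brisco 0.952, Arden 0.948, Carrow 0.100.
Largest remainders: Brisco, Arden receive the extra seats.

Arden 3, Brisco 6, Carrow 1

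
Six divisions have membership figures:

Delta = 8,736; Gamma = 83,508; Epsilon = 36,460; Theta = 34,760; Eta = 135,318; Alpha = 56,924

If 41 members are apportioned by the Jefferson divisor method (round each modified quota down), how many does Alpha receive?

6

Standard divisor 355706/41 ≈ 8675.756; standard quotas: Delta 1.007, Gamma 9.625, Epsilon 4.203, Theta 4.007, Eta 15.597, Alpha 6.561.
Rounding down gives 1, 9, 4, 4, 15, 6 = 39 seats, so the divisor must be adjusted.
With modified divisor 8200: modified quotas Delta 1.065, Gamma 10.184, Epsilon 4.446, Theta 4.239, Eta 16.502, Alpha 6.942.
Rounding down: Delta 1, Gamma 10, Epsilon 4, Theta 4, Eta 16, Alpha 6 (total 41).
Alpha receives 6.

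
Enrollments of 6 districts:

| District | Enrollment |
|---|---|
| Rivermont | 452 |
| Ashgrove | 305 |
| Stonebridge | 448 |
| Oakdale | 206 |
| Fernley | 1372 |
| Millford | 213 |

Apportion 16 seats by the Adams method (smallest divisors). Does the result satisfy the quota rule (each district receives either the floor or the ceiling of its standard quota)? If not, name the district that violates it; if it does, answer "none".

Standard quotas: Rivermont 2.414, Ashgrove 1.629, Stonebridge 2.393, Oakdale 1.100, Fernley 7.327, Millford 1.138.
Adams allocation: Rivermont 3, Ashgrove 2, Stonebridge 2, Oakdale 1, Fernley 7, Millford 1.
Every allocation lies between the lower and upper quota.

none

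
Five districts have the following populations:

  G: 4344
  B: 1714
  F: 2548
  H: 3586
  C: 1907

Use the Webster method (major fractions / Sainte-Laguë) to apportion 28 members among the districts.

Standard divisor 14099/28 ≈ 503.536; standard quotas: G 8.627, B 3.404, F 5.060, H 7.122, C 3.787.
Rounding to the nearest integer gives G 9, B 3, F 5, H 7, C 4 — total 28, matching the house size, so no adjustment is needed.

G: 9; B: 3; F: 5; H: 7; C: 4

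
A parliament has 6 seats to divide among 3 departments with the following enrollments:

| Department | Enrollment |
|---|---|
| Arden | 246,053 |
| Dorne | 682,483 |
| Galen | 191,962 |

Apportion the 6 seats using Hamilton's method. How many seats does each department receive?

Arden: 1, Dorne: 4, Galen: 1

Standard divisor: 1120498 ÷ 6 ≈ 186749.667.
Standard quotas: Arden 1.3176, Dorne 3.6545, Galen 1.0279.
Lower quotas: Arden 1, Dorne 3, Galen 1 (sum 5, leaving 1 seat).
Remainders in descending order: Dorne 0.6545, Arden 0.3176, Galen 0.0279.
The surplus seat goes to Dorne.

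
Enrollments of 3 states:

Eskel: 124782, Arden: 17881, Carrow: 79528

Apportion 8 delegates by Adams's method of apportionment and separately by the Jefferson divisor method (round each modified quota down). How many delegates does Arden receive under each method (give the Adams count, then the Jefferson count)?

1 and 0

Adams: Eskel 4, Arden 1, Carrow 3.
Jefferson: Eskel 5, Arden 0, Carrow 3.
Arden gets 1 under Adams and 0 under Jefferson.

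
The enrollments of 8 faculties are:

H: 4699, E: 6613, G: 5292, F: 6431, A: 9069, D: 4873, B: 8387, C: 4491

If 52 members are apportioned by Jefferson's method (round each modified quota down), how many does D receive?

Standard divisor 49855/52 ≈ 958.75; standard quotas: H 4.901, E 6.898, G 5.520, F 6.708, A 9.459, D 5.083, B 8.748, C 4.684.
Rounding down gives 4, 6, 5, 6, 9, 5, 8, 4 = 47 seats, so the divisor must be adjusted.
With modified divisor 903: modified quotas H 5.204, E 7.323, G 5.860, F 7.122, A 10.043, D 5.396, B 9.288, C 4.973.
Rounding down: H 5, E 7, G 5, F 7, A 10, D 5, B 9, C 4 (total 52).
D receives 5.

5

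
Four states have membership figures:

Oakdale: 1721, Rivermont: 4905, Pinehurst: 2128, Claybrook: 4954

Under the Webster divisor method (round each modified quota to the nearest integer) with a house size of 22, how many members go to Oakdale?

Standard divisor 13708/22 ≈ 623.091; standard quotas: Oakdale 2.762, Rivermont 7.872, Pinehurst 3.415, Claybrook 7.951.
Rounding to the nearest integer gives Oakdale 3, Rivermont 8, Pinehurst 3, Claybrook 8 — total 22, matching the house size, so no adjustment is needed.
Oakdale receives 3.

3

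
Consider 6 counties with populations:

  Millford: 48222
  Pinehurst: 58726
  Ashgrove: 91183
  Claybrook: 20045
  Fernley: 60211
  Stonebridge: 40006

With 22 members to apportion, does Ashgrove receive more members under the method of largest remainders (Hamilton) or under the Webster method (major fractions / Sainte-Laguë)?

Hamilton: Millford 3, Pinehurst 4, Ashgrove 6, Claybrook 2, Fernley 4, Stonebridge 3.
Webster: Millford 3, Pinehurst 4, Ashgrove 7, Claybrook 1, Fernley 4, Stonebridge 3.
Ashgrove gets 6 under Hamilton and 7 under Webster.

Webster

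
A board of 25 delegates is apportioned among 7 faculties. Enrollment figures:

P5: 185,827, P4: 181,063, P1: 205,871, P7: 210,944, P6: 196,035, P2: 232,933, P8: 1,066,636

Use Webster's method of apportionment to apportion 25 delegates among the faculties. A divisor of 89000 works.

P5: 2, P4: 2, P1: 2, P7: 2, P6: 2, P2: 3, P8: 12

With modified divisor 89000: modified quotas P5 2.088, P4 2.034, P1 2.313, P7 2.370, P6 2.203, P2 2.617, P8 11.985.
Rounding to the nearest integer: P5 2, P4 2, P1 2, P7 2, P6 2, P2 3, P8 12 (total 25).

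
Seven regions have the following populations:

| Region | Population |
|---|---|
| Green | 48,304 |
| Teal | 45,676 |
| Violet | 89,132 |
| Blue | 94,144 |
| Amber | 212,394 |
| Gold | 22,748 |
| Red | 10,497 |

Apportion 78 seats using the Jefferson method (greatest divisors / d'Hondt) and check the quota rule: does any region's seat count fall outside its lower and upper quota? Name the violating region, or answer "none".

Amber

Standard quotas: Green 7.205, Teal 6.813, Violet 13.296, Blue 14.043, Amber 31.683, Gold 3.393, Red 1.566.
Jefferson allocation: Green 7, Teal 7, Violet 13, Blue 14, Amber 33, Gold 3, Red 1.
Amber has quota 31.683 (lower 31, upper 32) but receives 33 — outside the quota interval.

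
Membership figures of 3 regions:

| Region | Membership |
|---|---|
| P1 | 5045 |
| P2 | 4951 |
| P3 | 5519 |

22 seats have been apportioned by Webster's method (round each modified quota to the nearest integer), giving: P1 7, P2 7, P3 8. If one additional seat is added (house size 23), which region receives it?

Priority for the next seat is population ÷ (current seats + 0.5).
Priorities: P1 672.667, P2 660.133, P3 649.294.
Highest priority: P1.

P1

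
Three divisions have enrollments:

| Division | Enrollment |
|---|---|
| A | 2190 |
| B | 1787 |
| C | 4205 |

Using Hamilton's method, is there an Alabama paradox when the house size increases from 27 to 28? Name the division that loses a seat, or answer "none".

none

At 27 seats: A 7, B 6, C 14.
At 28 seats: A 8, B 6, C 14.
No division's allocation decreased.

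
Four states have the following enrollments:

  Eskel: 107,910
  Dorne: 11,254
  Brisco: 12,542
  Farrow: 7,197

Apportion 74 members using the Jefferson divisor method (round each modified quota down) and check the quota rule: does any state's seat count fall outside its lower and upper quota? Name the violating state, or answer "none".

Standard quotas: Eskel 57.489, Dorne 5.996, Brisco 6.682, Farrow 3.834.
Jefferson allocation: Eskel 59, Dorne 6, Brisco 6, Farrow 3.
Eskel has quota 57.489 (lower 57, upper 58) but receives 59 — outside the quota interval.

Eskel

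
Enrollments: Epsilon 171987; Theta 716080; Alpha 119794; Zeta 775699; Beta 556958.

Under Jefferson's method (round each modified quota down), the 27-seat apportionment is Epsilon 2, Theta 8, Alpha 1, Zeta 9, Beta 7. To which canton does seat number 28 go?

Priority for the next seat is population ÷ (current seats + 1).
Priorities: Epsilon 57329.000, Theta 79564.444, Alpha 59897.000, Zeta 77569.900, Beta 69619.750.
Highest priority: Theta.

Theta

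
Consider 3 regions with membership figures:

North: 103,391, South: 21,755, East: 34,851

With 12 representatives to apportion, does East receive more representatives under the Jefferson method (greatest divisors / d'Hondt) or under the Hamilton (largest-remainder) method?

Jefferson

Jefferson: North 8, South 1, East 3.
Hamilton: North 8, South 2, East 2.
East gets 3 under Jefferson and 2 under Hamilton.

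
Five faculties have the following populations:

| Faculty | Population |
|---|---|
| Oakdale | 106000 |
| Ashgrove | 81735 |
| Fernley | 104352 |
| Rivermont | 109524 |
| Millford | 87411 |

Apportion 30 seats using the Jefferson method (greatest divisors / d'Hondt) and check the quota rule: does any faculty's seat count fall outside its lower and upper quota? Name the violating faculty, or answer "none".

none

Standard quotas: Oakdale 6.503, Ashgrove 5.014, Fernley 6.402, Rivermont 6.719, Millford 5.362.
Jefferson allocation: Oakdale 7, Ashgrove 5, Fernley 6, Rivermont 7, Millford 5.
Every allocation lies between the lower and upper quota.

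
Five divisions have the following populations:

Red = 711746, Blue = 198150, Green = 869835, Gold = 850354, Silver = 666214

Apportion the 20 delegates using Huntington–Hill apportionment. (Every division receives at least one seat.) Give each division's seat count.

With divisor 158980: modified quotas Red 4.477, Blue 1.246, Green 5.471, Gold 5.349, Silver 4.191.
Geometric-mean thresholds: Red √(4·5)=4.472, Blue √(1·2)=1.414, Green √(5·6)=5.477, Gold √(5·6)=5.477, Silver √(4·5)=4.472.
Each quota rounded against its threshold gives Red 5, Blue 1, Green 5, Gold 5, Silver 4 (total 20).

Red 5; Blue 1; Green 5; Gold 5; Silver 4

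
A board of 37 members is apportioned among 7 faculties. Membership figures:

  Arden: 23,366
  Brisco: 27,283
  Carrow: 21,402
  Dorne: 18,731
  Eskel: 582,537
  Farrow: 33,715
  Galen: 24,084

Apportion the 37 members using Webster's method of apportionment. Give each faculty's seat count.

Standard divisor 731118/37 ≈ 19759.946; standard quotas: Arden 1.182, Brisco 1.381, Carrow 1.083, Dorne 0.948, Eskel 29.481, Farrow 1.706, Galen 1.219.
Rounding to the nearest integer gives 1, 1, 1, 1, 29, 2, 1 = 36 seats, so the divisor must be adjusted.
With modified divisor 19400: modified quotas Arden 1.204, Brisco 1.406, Carrow 1.103, Dorne 0.966, Eskel 30.028, Farrow 1.738, Galen 1.241.
Rounding to the nearest integer: Arden 1, Brisco 1, Carrow 1, Dorne 1, Eskel 30, Farrow 2, Galen 1 (total 37).

Arden=1, Brisco=1, Carrow=1, Dorne=1, Eskel=30, Farrow=2, Galen=1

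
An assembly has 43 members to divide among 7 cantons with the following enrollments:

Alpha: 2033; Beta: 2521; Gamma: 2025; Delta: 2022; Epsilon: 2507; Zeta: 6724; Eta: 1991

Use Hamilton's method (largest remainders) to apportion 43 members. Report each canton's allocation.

Alpha=4; Beta=6; Gamma=4; Delta=4; Epsilon=6; Zeta=15; Eta=4

Total 19823; standard divisor 19823/43 = 461.
Standard quotas: Alpha 4.4100, Beta 5.4685, Gamma 4.3926, Delta 4.3861, Epsilon 5.4382, Zeta 14.5857, Eta 4.3189.
Lower quotas: Alpha 4, Beta 5, Gamma 4, Delta 4, Epsilon 5, Zeta 14, Eta 4 (sum 40, leaving 3 seats).
Remainders in descending order: Zeta 0.5857, Beta 0.4685, Epsilon 0.4382, Alpha 0.4100, Gamma 0.3926, Delta 0.3861, Eta 0.3189.
Largest remainders: Zeta, Beta, Epsilon receive the extra seats.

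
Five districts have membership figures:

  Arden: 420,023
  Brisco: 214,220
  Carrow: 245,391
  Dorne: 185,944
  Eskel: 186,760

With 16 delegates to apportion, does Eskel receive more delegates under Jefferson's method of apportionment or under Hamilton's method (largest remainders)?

Hamilton

Jefferson: Arden 6, Brisco 3, Carrow 3, Dorne 2, Eskel 2.
Hamilton: Arden 5, Brisco 3, Carrow 3, Dorne 2, Eskel 3.
Eskel gets 2 under Jefferson and 3 under Hamilton.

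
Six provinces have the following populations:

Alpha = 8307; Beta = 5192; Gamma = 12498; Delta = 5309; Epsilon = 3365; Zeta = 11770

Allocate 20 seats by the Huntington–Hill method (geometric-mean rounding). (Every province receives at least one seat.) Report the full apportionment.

With divisor 2331: modified quotas Alpha 3.564, Beta 2.227, Gamma 5.362, Delta 2.278, Epsilon 1.444, Zeta 5.049.
Geometric-mean thresholds: Alpha √(3·4)=3.464, Beta √(2·3)=2.449, Gamma √(5·6)=5.477, Delta √(2·3)=2.449, Epsilon √(1·2)=1.414, Zeta √(5·6)=5.477.
Each quota rounded against its threshold gives Alpha 4, Beta 2, Gamma 5, Delta 2, Epsilon 2, Zeta 5 (total 20).

Alpha=4, Beta=2, Gamma=5, Delta=2, Epsilon=2, Zeta=5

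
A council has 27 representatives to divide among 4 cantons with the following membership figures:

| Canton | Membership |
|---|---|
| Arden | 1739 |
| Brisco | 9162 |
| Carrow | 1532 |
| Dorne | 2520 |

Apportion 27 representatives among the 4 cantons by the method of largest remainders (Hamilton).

Arden: 3; Brisco: 16; Carrow: 3; Dorne: 5

The standard divisor is 14953/27 ≈ 553.815.
Standard quotas: Arden 3.1400, Brisco 16.5434, Carrow 2.7663, Dorne 4.5503.
Lower quotas: Arden 3, Brisco 16, Carrow 2, Dorne 4 (sum 25, leaving 2 seats).
Remainders in descending order: Carrow 0.7663, Dorne 0.5503, Brisco 0.5434, Arden 0.1400.
Largest remainders: Carrow, Dorne receive the extra seats.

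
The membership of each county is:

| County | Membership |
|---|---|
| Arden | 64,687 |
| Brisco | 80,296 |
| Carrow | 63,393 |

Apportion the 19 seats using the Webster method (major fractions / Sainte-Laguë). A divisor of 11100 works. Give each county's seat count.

Arden 6; Brisco 7; Carrow 6

With modified divisor 11100: modified quotas Arden 5.828, Brisco 7.234, Carrow 5.711.
Rounding to the nearest integer: Arden 6, Brisco 7, Carrow 6 (total 19).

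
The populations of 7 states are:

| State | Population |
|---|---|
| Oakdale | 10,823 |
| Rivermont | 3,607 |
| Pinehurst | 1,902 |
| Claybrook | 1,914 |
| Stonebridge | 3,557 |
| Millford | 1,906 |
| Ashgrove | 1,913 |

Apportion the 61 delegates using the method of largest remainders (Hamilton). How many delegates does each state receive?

Oakdale 26, Rivermont 9, Pinehurst 4, Claybrook 5, Stonebridge 8, Millford 4, Ashgrove 5

Standard divisor: 25622 ÷ 61 ≈ 420.033.
Standard quotas: Oakdale 25.7670, Rivermont 8.5874, Pinehurst 4.5282, Claybrook 4.5568, Stonebridge 8.4684, Millford 4.5377, Ashgrove 4.5544.
Lower quotas: Oakdale 25, Rivermont 8, Pinehurst 4, Claybrook 4, Stonebridge 8, Millford 4, Ashgrove 4 (sum 57, leaving 4 seats).
Remainders in descending order: Oakdale 0.7670, Rivermont 0.5874, Claybrook 0.5568, Ashgrove 0.5544, Millford 0.5377, Pinehurst 0.5282, Stonebridge 0.4684.
The surplus seats go to Oakdale, Rivermont, Claybrook, Ashgrove.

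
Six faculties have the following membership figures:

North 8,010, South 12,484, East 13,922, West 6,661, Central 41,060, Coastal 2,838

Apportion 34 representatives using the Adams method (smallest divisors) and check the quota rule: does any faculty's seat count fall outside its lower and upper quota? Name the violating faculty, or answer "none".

Standard quotas: North 3.205, South 4.995, East 5.570, West 2.665, Central 16.429, Coastal 1.136.
Adams allocation: North 3, South 5, East 6, West 3, Central 15, Coastal 2.
Central has quota 16.429 (lower 16, upper 17) but receives 15 — outside the quota interval.

Central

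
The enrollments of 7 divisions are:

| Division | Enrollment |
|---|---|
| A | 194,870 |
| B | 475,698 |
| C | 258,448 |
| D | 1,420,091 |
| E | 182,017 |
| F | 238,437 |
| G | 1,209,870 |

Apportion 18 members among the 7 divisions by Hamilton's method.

A=1, B=2, C=1, D=6, E=1, F=1, G=6

The standard divisor is 3979431/18 ≈ 221079.5.
Standard quotas: A 0.8814, B 2.1517, C 1.1690, D 6.4234, E 0.8233, F 1.0785, G 5.4726.
Lower quotas: A 0, B 2, C 1, D 6, E 0, F 1, G 5 (sum 15, leaving 3 seats).
Remainders in descending order: A 0.8814, E 0.8233, G 0.4726, D 0.4234, C 0.1690, B 0.1517, F 0.0785.
Largest remainders: A, E, G receive the extra seats.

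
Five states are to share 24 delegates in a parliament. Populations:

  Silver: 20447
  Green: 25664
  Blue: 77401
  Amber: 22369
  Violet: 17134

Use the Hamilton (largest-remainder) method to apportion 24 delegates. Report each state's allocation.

The standard divisor is 163015/24 ≈ 6792.292.
Standard quotas: Silver 3.0103, Green 3.7784, Blue 11.3954, Amber 3.2933, Violet 2.5226.
Lower quotas: Silver 3, Green 3, Blue 11, Amber 3, Violet 2 (sum 22, leaving 2 seats).
Remainders in descending order: Green 0.7784, Violet 0.5226, Blue 0.3954, Amber 0.2933, Silver 0.0103.
Largest remainders: Green, Violet receive the extra seats.

Silver: 3, Green: 4, Blue: 11, Amber: 3, Violet: 3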